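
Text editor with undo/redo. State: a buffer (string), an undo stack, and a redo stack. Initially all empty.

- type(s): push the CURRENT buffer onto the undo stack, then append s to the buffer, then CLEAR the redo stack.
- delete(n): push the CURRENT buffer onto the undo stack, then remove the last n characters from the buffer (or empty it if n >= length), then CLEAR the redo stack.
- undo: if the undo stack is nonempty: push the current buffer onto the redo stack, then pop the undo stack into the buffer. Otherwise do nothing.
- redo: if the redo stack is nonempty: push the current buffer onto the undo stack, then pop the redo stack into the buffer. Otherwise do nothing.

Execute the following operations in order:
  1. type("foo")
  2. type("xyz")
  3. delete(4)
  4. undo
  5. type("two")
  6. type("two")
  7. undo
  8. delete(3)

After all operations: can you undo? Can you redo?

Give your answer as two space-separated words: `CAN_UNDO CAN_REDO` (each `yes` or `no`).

After op 1 (type): buf='foo' undo_depth=1 redo_depth=0
After op 2 (type): buf='fooxyz' undo_depth=2 redo_depth=0
After op 3 (delete): buf='fo' undo_depth=3 redo_depth=0
After op 4 (undo): buf='fooxyz' undo_depth=2 redo_depth=1
After op 5 (type): buf='fooxyztwo' undo_depth=3 redo_depth=0
After op 6 (type): buf='fooxyztwotwo' undo_depth=4 redo_depth=0
After op 7 (undo): buf='fooxyztwo' undo_depth=3 redo_depth=1
After op 8 (delete): buf='fooxyz' undo_depth=4 redo_depth=0

Answer: yes no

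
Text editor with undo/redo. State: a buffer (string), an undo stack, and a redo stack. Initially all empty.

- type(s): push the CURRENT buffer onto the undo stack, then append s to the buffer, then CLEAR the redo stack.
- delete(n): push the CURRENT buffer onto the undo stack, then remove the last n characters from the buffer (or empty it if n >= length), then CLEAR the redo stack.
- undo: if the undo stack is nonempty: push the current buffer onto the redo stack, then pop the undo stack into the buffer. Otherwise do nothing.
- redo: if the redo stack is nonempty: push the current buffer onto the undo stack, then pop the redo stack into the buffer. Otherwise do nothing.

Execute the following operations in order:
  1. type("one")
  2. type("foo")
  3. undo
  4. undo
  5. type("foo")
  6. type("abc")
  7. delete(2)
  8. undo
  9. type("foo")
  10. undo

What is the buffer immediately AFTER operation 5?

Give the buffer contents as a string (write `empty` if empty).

Answer: foo

Derivation:
After op 1 (type): buf='one' undo_depth=1 redo_depth=0
After op 2 (type): buf='onefoo' undo_depth=2 redo_depth=0
After op 3 (undo): buf='one' undo_depth=1 redo_depth=1
After op 4 (undo): buf='(empty)' undo_depth=0 redo_depth=2
After op 5 (type): buf='foo' undo_depth=1 redo_depth=0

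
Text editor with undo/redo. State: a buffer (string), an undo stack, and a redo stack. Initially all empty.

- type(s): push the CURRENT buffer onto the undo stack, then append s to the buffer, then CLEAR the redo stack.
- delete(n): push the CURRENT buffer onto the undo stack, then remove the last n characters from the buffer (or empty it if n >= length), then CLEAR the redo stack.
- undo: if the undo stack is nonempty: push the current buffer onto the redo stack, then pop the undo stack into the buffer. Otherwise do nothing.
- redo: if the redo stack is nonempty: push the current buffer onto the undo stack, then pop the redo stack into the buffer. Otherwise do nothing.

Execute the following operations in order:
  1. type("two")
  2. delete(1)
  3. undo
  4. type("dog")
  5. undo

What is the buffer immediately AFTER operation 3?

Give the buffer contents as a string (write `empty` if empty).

Answer: two

Derivation:
After op 1 (type): buf='two' undo_depth=1 redo_depth=0
After op 2 (delete): buf='tw' undo_depth=2 redo_depth=0
After op 3 (undo): buf='two' undo_depth=1 redo_depth=1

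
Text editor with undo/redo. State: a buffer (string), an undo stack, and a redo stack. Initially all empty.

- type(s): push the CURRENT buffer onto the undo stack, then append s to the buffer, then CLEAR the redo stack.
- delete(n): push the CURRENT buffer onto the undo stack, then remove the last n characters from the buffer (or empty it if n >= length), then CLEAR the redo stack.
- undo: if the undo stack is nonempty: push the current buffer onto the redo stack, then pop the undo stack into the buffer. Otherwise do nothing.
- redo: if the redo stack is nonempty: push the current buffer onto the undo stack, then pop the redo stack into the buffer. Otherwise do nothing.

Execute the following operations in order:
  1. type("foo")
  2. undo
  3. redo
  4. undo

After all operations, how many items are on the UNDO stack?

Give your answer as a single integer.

After op 1 (type): buf='foo' undo_depth=1 redo_depth=0
After op 2 (undo): buf='(empty)' undo_depth=0 redo_depth=1
After op 3 (redo): buf='foo' undo_depth=1 redo_depth=0
After op 4 (undo): buf='(empty)' undo_depth=0 redo_depth=1

Answer: 0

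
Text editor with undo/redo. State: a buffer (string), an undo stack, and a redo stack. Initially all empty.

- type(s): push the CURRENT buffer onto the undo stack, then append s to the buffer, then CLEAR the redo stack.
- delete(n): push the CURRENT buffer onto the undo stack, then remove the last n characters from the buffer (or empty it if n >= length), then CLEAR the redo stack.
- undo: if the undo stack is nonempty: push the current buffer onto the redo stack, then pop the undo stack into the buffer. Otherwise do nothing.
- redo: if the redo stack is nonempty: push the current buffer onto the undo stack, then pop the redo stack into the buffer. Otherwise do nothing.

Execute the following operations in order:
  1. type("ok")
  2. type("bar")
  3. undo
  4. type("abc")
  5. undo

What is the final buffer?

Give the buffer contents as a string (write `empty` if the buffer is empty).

Answer: ok

Derivation:
After op 1 (type): buf='ok' undo_depth=1 redo_depth=0
After op 2 (type): buf='okbar' undo_depth=2 redo_depth=0
After op 3 (undo): buf='ok' undo_depth=1 redo_depth=1
After op 4 (type): buf='okabc' undo_depth=2 redo_depth=0
After op 5 (undo): buf='ok' undo_depth=1 redo_depth=1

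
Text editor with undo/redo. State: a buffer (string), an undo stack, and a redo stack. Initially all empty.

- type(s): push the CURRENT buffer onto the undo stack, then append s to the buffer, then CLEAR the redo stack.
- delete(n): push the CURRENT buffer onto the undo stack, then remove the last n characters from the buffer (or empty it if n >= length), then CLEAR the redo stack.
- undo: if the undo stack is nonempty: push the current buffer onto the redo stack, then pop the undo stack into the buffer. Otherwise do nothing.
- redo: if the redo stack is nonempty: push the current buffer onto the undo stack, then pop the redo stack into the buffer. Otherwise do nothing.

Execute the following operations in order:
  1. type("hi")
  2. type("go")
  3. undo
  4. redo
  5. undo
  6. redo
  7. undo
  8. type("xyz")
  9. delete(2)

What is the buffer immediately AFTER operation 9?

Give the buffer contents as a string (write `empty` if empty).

Answer: hix

Derivation:
After op 1 (type): buf='hi' undo_depth=1 redo_depth=0
After op 2 (type): buf='higo' undo_depth=2 redo_depth=0
After op 3 (undo): buf='hi' undo_depth=1 redo_depth=1
After op 4 (redo): buf='higo' undo_depth=2 redo_depth=0
After op 5 (undo): buf='hi' undo_depth=1 redo_depth=1
After op 6 (redo): buf='higo' undo_depth=2 redo_depth=0
After op 7 (undo): buf='hi' undo_depth=1 redo_depth=1
After op 8 (type): buf='hixyz' undo_depth=2 redo_depth=0
After op 9 (delete): buf='hix' undo_depth=3 redo_depth=0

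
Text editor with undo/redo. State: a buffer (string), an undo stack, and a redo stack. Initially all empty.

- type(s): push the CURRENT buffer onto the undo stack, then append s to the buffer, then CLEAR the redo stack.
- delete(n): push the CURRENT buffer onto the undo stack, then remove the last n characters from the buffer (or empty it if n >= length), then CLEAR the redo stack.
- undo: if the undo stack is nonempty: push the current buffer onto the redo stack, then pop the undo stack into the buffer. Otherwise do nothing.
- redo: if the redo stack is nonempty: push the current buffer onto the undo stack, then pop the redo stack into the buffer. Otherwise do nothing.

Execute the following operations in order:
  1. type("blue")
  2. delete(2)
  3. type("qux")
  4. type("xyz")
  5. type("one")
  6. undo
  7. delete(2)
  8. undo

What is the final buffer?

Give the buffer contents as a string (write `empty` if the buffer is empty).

After op 1 (type): buf='blue' undo_depth=1 redo_depth=0
After op 2 (delete): buf='bl' undo_depth=2 redo_depth=0
After op 3 (type): buf='blqux' undo_depth=3 redo_depth=0
After op 4 (type): buf='blquxxyz' undo_depth=4 redo_depth=0
After op 5 (type): buf='blquxxyzone' undo_depth=5 redo_depth=0
After op 6 (undo): buf='blquxxyz' undo_depth=4 redo_depth=1
After op 7 (delete): buf='blquxx' undo_depth=5 redo_depth=0
After op 8 (undo): buf='blquxxyz' undo_depth=4 redo_depth=1

Answer: blquxxyz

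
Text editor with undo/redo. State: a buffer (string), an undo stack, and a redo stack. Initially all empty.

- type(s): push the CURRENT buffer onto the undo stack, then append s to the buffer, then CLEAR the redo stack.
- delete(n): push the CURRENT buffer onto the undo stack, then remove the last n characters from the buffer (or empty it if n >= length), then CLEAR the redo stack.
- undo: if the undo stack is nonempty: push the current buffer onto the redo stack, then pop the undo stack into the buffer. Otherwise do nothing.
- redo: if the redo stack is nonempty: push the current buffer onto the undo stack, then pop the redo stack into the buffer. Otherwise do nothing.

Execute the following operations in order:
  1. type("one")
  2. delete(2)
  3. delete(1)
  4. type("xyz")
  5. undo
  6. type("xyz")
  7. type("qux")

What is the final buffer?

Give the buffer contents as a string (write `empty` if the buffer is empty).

After op 1 (type): buf='one' undo_depth=1 redo_depth=0
After op 2 (delete): buf='o' undo_depth=2 redo_depth=0
After op 3 (delete): buf='(empty)' undo_depth=3 redo_depth=0
After op 4 (type): buf='xyz' undo_depth=4 redo_depth=0
After op 5 (undo): buf='(empty)' undo_depth=3 redo_depth=1
After op 6 (type): buf='xyz' undo_depth=4 redo_depth=0
After op 7 (type): buf='xyzqux' undo_depth=5 redo_depth=0

Answer: xyzqux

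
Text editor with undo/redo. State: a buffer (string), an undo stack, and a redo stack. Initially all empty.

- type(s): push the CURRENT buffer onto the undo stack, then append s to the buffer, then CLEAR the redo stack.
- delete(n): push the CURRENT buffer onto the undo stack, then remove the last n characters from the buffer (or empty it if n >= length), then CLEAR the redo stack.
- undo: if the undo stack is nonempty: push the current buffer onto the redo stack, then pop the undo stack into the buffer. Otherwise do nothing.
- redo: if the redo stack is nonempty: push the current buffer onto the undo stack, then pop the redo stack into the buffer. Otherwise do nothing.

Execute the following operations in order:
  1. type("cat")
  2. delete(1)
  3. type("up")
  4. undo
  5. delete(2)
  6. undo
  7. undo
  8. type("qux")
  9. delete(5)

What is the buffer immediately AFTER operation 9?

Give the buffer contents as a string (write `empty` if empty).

After op 1 (type): buf='cat' undo_depth=1 redo_depth=0
After op 2 (delete): buf='ca' undo_depth=2 redo_depth=0
After op 3 (type): buf='caup' undo_depth=3 redo_depth=0
After op 4 (undo): buf='ca' undo_depth=2 redo_depth=1
After op 5 (delete): buf='(empty)' undo_depth=3 redo_depth=0
After op 6 (undo): buf='ca' undo_depth=2 redo_depth=1
After op 7 (undo): buf='cat' undo_depth=1 redo_depth=2
After op 8 (type): buf='catqux' undo_depth=2 redo_depth=0
After op 9 (delete): buf='c' undo_depth=3 redo_depth=0

Answer: c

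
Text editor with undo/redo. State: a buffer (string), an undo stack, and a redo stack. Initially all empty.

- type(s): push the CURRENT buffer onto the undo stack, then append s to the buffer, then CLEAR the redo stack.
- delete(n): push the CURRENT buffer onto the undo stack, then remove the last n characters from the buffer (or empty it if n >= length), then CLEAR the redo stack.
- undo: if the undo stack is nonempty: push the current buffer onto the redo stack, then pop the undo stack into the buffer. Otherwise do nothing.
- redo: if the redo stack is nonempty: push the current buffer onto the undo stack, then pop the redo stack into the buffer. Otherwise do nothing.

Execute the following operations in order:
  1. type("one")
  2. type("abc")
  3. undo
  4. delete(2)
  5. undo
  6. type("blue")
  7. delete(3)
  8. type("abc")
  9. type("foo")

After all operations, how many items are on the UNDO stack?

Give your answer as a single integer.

After op 1 (type): buf='one' undo_depth=1 redo_depth=0
After op 2 (type): buf='oneabc' undo_depth=2 redo_depth=0
After op 3 (undo): buf='one' undo_depth=1 redo_depth=1
After op 4 (delete): buf='o' undo_depth=2 redo_depth=0
After op 5 (undo): buf='one' undo_depth=1 redo_depth=1
After op 6 (type): buf='oneblue' undo_depth=2 redo_depth=0
After op 7 (delete): buf='oneb' undo_depth=3 redo_depth=0
After op 8 (type): buf='onebabc' undo_depth=4 redo_depth=0
After op 9 (type): buf='onebabcfoo' undo_depth=5 redo_depth=0

Answer: 5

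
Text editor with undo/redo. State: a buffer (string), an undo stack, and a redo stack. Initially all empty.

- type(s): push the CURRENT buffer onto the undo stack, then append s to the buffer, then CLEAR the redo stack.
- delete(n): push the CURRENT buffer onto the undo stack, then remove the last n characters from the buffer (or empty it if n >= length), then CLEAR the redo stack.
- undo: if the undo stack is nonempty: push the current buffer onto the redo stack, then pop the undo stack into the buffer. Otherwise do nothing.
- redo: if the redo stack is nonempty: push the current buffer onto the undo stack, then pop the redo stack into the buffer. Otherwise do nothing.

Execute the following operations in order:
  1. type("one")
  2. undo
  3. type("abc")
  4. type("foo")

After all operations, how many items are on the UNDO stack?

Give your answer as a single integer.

Answer: 2

Derivation:
After op 1 (type): buf='one' undo_depth=1 redo_depth=0
After op 2 (undo): buf='(empty)' undo_depth=0 redo_depth=1
After op 3 (type): buf='abc' undo_depth=1 redo_depth=0
After op 4 (type): buf='abcfoo' undo_depth=2 redo_depth=0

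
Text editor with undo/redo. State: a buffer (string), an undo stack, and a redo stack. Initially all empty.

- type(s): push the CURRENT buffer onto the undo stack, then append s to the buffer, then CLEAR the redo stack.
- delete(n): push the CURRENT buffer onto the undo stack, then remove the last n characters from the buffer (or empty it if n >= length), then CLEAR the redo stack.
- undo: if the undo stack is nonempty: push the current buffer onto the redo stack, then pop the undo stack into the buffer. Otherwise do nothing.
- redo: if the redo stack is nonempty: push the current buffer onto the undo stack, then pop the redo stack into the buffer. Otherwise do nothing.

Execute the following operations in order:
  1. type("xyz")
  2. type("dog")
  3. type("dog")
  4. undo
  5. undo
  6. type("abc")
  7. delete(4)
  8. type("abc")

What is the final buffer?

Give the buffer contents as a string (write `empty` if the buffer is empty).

Answer: xyabc

Derivation:
After op 1 (type): buf='xyz' undo_depth=1 redo_depth=0
After op 2 (type): buf='xyzdog' undo_depth=2 redo_depth=0
After op 3 (type): buf='xyzdogdog' undo_depth=3 redo_depth=0
After op 4 (undo): buf='xyzdog' undo_depth=2 redo_depth=1
After op 5 (undo): buf='xyz' undo_depth=1 redo_depth=2
After op 6 (type): buf='xyzabc' undo_depth=2 redo_depth=0
After op 7 (delete): buf='xy' undo_depth=3 redo_depth=0
After op 8 (type): buf='xyabc' undo_depth=4 redo_depth=0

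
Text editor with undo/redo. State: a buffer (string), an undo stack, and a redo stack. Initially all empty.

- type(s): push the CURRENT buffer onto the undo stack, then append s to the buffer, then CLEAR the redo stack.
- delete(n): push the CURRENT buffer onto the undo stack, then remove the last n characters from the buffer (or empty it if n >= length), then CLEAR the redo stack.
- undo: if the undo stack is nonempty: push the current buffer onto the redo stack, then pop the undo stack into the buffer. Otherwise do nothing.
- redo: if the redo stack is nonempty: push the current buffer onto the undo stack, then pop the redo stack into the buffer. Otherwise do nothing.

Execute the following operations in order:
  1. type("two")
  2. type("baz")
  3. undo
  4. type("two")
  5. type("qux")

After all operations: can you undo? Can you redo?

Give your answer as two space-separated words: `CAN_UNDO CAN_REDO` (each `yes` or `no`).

After op 1 (type): buf='two' undo_depth=1 redo_depth=0
After op 2 (type): buf='twobaz' undo_depth=2 redo_depth=0
After op 3 (undo): buf='two' undo_depth=1 redo_depth=1
After op 4 (type): buf='twotwo' undo_depth=2 redo_depth=0
After op 5 (type): buf='twotwoqux' undo_depth=3 redo_depth=0

Answer: yes no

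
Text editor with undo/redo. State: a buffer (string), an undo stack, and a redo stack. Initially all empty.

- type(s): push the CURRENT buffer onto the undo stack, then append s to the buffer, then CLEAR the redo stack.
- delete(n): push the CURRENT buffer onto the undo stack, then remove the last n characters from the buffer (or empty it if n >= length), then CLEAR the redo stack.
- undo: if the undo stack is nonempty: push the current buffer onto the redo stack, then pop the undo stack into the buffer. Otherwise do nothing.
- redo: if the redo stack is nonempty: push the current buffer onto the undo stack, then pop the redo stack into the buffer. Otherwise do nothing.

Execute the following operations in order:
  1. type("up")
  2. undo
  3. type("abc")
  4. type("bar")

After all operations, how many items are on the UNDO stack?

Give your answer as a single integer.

Answer: 2

Derivation:
After op 1 (type): buf='up' undo_depth=1 redo_depth=0
After op 2 (undo): buf='(empty)' undo_depth=0 redo_depth=1
After op 3 (type): buf='abc' undo_depth=1 redo_depth=0
After op 4 (type): buf='abcbar' undo_depth=2 redo_depth=0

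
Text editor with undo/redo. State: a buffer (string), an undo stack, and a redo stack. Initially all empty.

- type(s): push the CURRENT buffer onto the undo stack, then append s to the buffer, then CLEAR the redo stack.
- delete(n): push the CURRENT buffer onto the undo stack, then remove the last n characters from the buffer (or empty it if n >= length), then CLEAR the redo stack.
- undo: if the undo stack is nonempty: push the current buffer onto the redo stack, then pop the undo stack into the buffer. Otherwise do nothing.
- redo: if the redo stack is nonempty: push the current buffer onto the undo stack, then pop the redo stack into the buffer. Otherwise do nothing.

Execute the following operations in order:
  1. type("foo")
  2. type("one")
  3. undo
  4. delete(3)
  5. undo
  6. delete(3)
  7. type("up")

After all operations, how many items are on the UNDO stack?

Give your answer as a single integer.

Answer: 3

Derivation:
After op 1 (type): buf='foo' undo_depth=1 redo_depth=0
After op 2 (type): buf='fooone' undo_depth=2 redo_depth=0
After op 3 (undo): buf='foo' undo_depth=1 redo_depth=1
After op 4 (delete): buf='(empty)' undo_depth=2 redo_depth=0
After op 5 (undo): buf='foo' undo_depth=1 redo_depth=1
After op 6 (delete): buf='(empty)' undo_depth=2 redo_depth=0
After op 7 (type): buf='up' undo_depth=3 redo_depth=0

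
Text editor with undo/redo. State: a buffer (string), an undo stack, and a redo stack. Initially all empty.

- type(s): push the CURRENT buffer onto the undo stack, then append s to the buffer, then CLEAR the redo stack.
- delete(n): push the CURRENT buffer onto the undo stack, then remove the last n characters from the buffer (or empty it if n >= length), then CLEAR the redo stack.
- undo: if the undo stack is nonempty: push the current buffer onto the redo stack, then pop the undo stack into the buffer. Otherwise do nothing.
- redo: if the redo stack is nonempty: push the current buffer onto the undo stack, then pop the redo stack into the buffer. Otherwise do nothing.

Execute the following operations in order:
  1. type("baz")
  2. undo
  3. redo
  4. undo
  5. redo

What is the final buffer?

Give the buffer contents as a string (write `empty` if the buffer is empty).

Answer: baz

Derivation:
After op 1 (type): buf='baz' undo_depth=1 redo_depth=0
After op 2 (undo): buf='(empty)' undo_depth=0 redo_depth=1
After op 3 (redo): buf='baz' undo_depth=1 redo_depth=0
After op 4 (undo): buf='(empty)' undo_depth=0 redo_depth=1
After op 5 (redo): buf='baz' undo_depth=1 redo_depth=0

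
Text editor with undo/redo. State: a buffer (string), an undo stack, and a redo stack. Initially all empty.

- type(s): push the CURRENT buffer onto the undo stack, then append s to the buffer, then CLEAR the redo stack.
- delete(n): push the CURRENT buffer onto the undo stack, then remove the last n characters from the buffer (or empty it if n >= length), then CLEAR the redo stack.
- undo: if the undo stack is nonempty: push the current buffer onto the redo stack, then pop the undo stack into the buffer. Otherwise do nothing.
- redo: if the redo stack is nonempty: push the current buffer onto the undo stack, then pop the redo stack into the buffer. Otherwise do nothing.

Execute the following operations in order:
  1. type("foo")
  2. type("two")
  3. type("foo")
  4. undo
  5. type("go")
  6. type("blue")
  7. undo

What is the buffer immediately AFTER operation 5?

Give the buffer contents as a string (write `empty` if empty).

Answer: footwogo

Derivation:
After op 1 (type): buf='foo' undo_depth=1 redo_depth=0
After op 2 (type): buf='footwo' undo_depth=2 redo_depth=0
After op 3 (type): buf='footwofoo' undo_depth=3 redo_depth=0
After op 4 (undo): buf='footwo' undo_depth=2 redo_depth=1
After op 5 (type): buf='footwogo' undo_depth=3 redo_depth=0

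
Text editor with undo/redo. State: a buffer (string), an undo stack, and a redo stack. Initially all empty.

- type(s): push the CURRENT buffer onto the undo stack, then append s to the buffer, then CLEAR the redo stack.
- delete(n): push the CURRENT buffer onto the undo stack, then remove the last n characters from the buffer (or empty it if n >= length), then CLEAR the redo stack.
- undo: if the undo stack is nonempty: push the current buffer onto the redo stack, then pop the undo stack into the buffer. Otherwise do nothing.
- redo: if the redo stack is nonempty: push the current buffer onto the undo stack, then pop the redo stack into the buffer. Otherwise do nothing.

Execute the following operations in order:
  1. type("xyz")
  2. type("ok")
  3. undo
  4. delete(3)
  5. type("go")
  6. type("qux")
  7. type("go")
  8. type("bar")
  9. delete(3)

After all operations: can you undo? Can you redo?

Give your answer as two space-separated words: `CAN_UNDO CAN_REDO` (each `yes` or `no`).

After op 1 (type): buf='xyz' undo_depth=1 redo_depth=0
After op 2 (type): buf='xyzok' undo_depth=2 redo_depth=0
After op 3 (undo): buf='xyz' undo_depth=1 redo_depth=1
After op 4 (delete): buf='(empty)' undo_depth=2 redo_depth=0
After op 5 (type): buf='go' undo_depth=3 redo_depth=0
After op 6 (type): buf='goqux' undo_depth=4 redo_depth=0
After op 7 (type): buf='goquxgo' undo_depth=5 redo_depth=0
After op 8 (type): buf='goquxgobar' undo_depth=6 redo_depth=0
After op 9 (delete): buf='goquxgo' undo_depth=7 redo_depth=0

Answer: yes no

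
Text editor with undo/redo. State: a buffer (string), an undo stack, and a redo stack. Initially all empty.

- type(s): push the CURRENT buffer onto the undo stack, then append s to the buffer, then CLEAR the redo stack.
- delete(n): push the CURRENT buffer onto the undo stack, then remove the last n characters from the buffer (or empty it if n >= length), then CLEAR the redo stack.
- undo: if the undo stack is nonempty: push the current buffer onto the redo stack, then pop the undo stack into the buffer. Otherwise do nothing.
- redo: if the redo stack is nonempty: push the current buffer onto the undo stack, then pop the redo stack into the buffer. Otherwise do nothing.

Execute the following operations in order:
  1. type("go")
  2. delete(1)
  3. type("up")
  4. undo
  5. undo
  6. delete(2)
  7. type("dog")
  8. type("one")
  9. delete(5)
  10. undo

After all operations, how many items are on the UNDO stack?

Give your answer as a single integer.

After op 1 (type): buf='go' undo_depth=1 redo_depth=0
After op 2 (delete): buf='g' undo_depth=2 redo_depth=0
After op 3 (type): buf='gup' undo_depth=3 redo_depth=0
After op 4 (undo): buf='g' undo_depth=2 redo_depth=1
After op 5 (undo): buf='go' undo_depth=1 redo_depth=2
After op 6 (delete): buf='(empty)' undo_depth=2 redo_depth=0
After op 7 (type): buf='dog' undo_depth=3 redo_depth=0
After op 8 (type): buf='dogone' undo_depth=4 redo_depth=0
After op 9 (delete): buf='d' undo_depth=5 redo_depth=0
After op 10 (undo): buf='dogone' undo_depth=4 redo_depth=1

Answer: 4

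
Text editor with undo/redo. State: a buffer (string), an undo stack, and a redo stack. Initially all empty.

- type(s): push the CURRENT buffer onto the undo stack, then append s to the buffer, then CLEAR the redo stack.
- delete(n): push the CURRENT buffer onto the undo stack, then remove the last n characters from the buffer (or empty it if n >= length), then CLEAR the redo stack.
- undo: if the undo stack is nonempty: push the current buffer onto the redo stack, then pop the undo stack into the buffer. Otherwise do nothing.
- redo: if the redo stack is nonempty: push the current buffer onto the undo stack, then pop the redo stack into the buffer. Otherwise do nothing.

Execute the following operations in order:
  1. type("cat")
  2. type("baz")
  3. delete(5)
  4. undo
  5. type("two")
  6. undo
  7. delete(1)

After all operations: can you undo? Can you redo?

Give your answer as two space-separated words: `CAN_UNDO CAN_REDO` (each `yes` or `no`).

Answer: yes no

Derivation:
After op 1 (type): buf='cat' undo_depth=1 redo_depth=0
After op 2 (type): buf='catbaz' undo_depth=2 redo_depth=0
After op 3 (delete): buf='c' undo_depth=3 redo_depth=0
After op 4 (undo): buf='catbaz' undo_depth=2 redo_depth=1
After op 5 (type): buf='catbaztwo' undo_depth=3 redo_depth=0
After op 6 (undo): buf='catbaz' undo_depth=2 redo_depth=1
After op 7 (delete): buf='catba' undo_depth=3 redo_depth=0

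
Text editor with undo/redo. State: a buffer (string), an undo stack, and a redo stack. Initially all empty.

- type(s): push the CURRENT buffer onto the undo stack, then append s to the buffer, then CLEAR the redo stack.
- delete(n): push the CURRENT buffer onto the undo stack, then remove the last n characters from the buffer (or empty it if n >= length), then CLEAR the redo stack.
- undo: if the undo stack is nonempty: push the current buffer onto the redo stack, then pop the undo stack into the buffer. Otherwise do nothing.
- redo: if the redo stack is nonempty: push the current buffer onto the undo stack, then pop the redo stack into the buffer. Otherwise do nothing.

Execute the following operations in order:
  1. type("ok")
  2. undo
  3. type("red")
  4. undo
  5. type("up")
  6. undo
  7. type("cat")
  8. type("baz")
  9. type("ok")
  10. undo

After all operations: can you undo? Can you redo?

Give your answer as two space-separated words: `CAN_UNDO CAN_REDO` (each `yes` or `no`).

Answer: yes yes

Derivation:
After op 1 (type): buf='ok' undo_depth=1 redo_depth=0
After op 2 (undo): buf='(empty)' undo_depth=0 redo_depth=1
After op 3 (type): buf='red' undo_depth=1 redo_depth=0
After op 4 (undo): buf='(empty)' undo_depth=0 redo_depth=1
After op 5 (type): buf='up' undo_depth=1 redo_depth=0
After op 6 (undo): buf='(empty)' undo_depth=0 redo_depth=1
After op 7 (type): buf='cat' undo_depth=1 redo_depth=0
After op 8 (type): buf='catbaz' undo_depth=2 redo_depth=0
After op 9 (type): buf='catbazok' undo_depth=3 redo_depth=0
After op 10 (undo): buf='catbaz' undo_depth=2 redo_depth=1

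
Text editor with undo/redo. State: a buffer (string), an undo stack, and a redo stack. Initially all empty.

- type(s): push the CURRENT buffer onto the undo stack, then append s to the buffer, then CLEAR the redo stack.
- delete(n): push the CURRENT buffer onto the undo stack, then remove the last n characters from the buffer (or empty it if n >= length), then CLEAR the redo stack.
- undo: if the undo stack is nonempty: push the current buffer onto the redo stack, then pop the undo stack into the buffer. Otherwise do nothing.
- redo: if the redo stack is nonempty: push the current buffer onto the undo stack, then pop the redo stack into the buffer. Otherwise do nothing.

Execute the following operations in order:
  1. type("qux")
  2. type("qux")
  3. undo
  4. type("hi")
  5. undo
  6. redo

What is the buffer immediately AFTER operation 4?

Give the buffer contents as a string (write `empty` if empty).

After op 1 (type): buf='qux' undo_depth=1 redo_depth=0
After op 2 (type): buf='quxqux' undo_depth=2 redo_depth=0
After op 3 (undo): buf='qux' undo_depth=1 redo_depth=1
After op 4 (type): buf='quxhi' undo_depth=2 redo_depth=0

Answer: quxhi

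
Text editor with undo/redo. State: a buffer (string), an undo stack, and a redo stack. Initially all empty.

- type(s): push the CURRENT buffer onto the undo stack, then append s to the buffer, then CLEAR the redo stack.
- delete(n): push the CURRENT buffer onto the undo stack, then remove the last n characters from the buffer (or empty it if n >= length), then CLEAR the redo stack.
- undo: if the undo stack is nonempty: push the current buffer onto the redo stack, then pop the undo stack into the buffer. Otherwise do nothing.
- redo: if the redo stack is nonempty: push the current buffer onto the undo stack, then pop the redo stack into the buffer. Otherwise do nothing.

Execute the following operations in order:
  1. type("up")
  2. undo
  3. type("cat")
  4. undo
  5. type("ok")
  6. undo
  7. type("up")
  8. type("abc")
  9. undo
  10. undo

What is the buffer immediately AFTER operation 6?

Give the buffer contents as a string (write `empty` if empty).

After op 1 (type): buf='up' undo_depth=1 redo_depth=0
After op 2 (undo): buf='(empty)' undo_depth=0 redo_depth=1
After op 3 (type): buf='cat' undo_depth=1 redo_depth=0
After op 4 (undo): buf='(empty)' undo_depth=0 redo_depth=1
After op 5 (type): buf='ok' undo_depth=1 redo_depth=0
After op 6 (undo): buf='(empty)' undo_depth=0 redo_depth=1

Answer: empty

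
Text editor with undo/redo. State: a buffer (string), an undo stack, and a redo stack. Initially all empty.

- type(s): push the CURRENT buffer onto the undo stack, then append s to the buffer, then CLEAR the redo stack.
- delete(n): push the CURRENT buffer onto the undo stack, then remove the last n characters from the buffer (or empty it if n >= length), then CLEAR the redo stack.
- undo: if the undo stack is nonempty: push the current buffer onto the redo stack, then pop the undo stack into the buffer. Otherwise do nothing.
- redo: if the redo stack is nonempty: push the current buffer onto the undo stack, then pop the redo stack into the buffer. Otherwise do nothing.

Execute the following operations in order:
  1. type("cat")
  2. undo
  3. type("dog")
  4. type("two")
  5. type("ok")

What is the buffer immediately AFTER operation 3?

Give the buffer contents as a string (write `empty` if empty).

Answer: dog

Derivation:
After op 1 (type): buf='cat' undo_depth=1 redo_depth=0
After op 2 (undo): buf='(empty)' undo_depth=0 redo_depth=1
After op 3 (type): buf='dog' undo_depth=1 redo_depth=0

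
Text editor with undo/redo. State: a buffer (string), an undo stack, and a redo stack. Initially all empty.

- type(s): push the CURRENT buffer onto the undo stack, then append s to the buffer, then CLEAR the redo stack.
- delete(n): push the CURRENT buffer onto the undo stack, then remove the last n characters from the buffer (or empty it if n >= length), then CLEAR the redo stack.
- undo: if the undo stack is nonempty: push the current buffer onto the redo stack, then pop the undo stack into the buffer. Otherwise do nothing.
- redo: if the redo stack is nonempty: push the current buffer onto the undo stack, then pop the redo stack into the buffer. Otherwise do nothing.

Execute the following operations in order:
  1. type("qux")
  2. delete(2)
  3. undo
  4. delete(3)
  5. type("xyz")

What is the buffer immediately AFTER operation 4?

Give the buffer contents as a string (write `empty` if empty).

Answer: empty

Derivation:
After op 1 (type): buf='qux' undo_depth=1 redo_depth=0
After op 2 (delete): buf='q' undo_depth=2 redo_depth=0
After op 3 (undo): buf='qux' undo_depth=1 redo_depth=1
After op 4 (delete): buf='(empty)' undo_depth=2 redo_depth=0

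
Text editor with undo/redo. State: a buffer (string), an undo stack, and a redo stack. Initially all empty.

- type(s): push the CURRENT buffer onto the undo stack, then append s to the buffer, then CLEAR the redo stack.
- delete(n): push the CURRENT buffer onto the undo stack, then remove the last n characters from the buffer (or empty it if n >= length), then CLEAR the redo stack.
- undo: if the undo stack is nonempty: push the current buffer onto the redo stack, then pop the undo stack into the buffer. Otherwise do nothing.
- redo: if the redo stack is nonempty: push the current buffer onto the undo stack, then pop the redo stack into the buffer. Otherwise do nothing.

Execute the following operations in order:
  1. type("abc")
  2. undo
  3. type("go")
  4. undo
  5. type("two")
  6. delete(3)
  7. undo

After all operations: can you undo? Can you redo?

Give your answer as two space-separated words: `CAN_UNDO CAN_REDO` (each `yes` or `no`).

Answer: yes yes

Derivation:
After op 1 (type): buf='abc' undo_depth=1 redo_depth=0
After op 2 (undo): buf='(empty)' undo_depth=0 redo_depth=1
After op 3 (type): buf='go' undo_depth=1 redo_depth=0
After op 4 (undo): buf='(empty)' undo_depth=0 redo_depth=1
After op 5 (type): buf='two' undo_depth=1 redo_depth=0
After op 6 (delete): buf='(empty)' undo_depth=2 redo_depth=0
After op 7 (undo): buf='two' undo_depth=1 redo_depth=1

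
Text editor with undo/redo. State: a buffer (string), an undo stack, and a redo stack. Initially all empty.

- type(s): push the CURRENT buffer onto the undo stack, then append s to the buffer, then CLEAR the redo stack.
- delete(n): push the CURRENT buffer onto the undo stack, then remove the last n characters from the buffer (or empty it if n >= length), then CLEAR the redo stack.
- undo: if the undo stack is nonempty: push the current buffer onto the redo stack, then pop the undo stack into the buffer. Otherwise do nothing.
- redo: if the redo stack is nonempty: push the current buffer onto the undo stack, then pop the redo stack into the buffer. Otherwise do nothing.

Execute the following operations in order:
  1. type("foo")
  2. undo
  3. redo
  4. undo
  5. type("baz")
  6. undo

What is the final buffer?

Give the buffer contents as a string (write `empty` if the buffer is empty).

Answer: empty

Derivation:
After op 1 (type): buf='foo' undo_depth=1 redo_depth=0
After op 2 (undo): buf='(empty)' undo_depth=0 redo_depth=1
After op 3 (redo): buf='foo' undo_depth=1 redo_depth=0
After op 4 (undo): buf='(empty)' undo_depth=0 redo_depth=1
After op 5 (type): buf='baz' undo_depth=1 redo_depth=0
After op 6 (undo): buf='(empty)' undo_depth=0 redo_depth=1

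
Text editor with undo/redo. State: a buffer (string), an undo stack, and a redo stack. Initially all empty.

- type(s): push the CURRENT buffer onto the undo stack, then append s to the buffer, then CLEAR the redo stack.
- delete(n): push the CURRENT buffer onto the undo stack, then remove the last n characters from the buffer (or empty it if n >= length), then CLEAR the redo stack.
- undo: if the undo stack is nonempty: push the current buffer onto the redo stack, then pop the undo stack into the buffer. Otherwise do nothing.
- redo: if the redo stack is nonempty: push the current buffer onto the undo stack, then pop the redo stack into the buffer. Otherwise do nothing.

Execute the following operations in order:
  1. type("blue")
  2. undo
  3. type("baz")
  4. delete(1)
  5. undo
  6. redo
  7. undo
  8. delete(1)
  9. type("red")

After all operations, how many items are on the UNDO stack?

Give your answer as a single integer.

Answer: 3

Derivation:
After op 1 (type): buf='blue' undo_depth=1 redo_depth=0
After op 2 (undo): buf='(empty)' undo_depth=0 redo_depth=1
After op 3 (type): buf='baz' undo_depth=1 redo_depth=0
After op 4 (delete): buf='ba' undo_depth=2 redo_depth=0
After op 5 (undo): buf='baz' undo_depth=1 redo_depth=1
After op 6 (redo): buf='ba' undo_depth=2 redo_depth=0
After op 7 (undo): buf='baz' undo_depth=1 redo_depth=1
After op 8 (delete): buf='ba' undo_depth=2 redo_depth=0
After op 9 (type): buf='bared' undo_depth=3 redo_depth=0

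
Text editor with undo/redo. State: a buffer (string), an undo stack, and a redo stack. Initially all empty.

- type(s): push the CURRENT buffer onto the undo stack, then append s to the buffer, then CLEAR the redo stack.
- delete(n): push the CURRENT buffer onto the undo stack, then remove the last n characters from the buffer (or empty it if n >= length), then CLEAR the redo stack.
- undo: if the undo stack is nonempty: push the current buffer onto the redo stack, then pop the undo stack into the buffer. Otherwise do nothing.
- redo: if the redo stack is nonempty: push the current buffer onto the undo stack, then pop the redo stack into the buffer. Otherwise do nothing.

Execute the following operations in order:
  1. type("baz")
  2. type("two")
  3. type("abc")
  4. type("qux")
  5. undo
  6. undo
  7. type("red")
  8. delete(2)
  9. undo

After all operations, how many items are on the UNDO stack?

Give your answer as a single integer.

After op 1 (type): buf='baz' undo_depth=1 redo_depth=0
After op 2 (type): buf='baztwo' undo_depth=2 redo_depth=0
After op 3 (type): buf='baztwoabc' undo_depth=3 redo_depth=0
After op 4 (type): buf='baztwoabcqux' undo_depth=4 redo_depth=0
After op 5 (undo): buf='baztwoabc' undo_depth=3 redo_depth=1
After op 6 (undo): buf='baztwo' undo_depth=2 redo_depth=2
After op 7 (type): buf='baztwored' undo_depth=3 redo_depth=0
After op 8 (delete): buf='baztwor' undo_depth=4 redo_depth=0
After op 9 (undo): buf='baztwored' undo_depth=3 redo_depth=1

Answer: 3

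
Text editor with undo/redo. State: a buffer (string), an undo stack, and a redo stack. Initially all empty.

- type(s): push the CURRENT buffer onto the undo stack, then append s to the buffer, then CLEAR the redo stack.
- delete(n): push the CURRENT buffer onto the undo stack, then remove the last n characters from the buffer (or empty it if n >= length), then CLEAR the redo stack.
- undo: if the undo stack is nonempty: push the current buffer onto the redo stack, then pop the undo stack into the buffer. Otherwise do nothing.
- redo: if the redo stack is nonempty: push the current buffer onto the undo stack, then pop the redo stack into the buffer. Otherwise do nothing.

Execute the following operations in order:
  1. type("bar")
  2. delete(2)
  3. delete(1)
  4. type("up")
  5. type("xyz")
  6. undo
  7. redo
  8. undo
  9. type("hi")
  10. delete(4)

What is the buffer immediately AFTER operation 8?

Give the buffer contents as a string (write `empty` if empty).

Answer: up

Derivation:
After op 1 (type): buf='bar' undo_depth=1 redo_depth=0
After op 2 (delete): buf='b' undo_depth=2 redo_depth=0
After op 3 (delete): buf='(empty)' undo_depth=3 redo_depth=0
After op 4 (type): buf='up' undo_depth=4 redo_depth=0
After op 5 (type): buf='upxyz' undo_depth=5 redo_depth=0
After op 6 (undo): buf='up' undo_depth=4 redo_depth=1
After op 7 (redo): buf='upxyz' undo_depth=5 redo_depth=0
After op 8 (undo): buf='up' undo_depth=4 redo_depth=1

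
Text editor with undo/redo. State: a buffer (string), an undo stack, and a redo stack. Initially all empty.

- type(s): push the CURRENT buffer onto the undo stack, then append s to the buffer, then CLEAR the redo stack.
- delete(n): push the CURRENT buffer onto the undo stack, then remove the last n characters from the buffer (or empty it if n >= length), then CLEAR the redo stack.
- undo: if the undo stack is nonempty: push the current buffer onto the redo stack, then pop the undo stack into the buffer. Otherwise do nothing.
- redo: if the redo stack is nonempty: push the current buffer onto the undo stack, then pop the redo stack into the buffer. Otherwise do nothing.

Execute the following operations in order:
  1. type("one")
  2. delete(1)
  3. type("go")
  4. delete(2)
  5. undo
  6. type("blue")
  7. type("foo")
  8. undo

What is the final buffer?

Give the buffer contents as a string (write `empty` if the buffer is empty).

After op 1 (type): buf='one' undo_depth=1 redo_depth=0
After op 2 (delete): buf='on' undo_depth=2 redo_depth=0
After op 3 (type): buf='ongo' undo_depth=3 redo_depth=0
After op 4 (delete): buf='on' undo_depth=4 redo_depth=0
After op 5 (undo): buf='ongo' undo_depth=3 redo_depth=1
After op 6 (type): buf='ongoblue' undo_depth=4 redo_depth=0
After op 7 (type): buf='ongobluefoo' undo_depth=5 redo_depth=0
After op 8 (undo): buf='ongoblue' undo_depth=4 redo_depth=1

Answer: ongoblue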